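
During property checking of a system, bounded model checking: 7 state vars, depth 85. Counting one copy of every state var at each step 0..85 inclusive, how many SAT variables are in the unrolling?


BMC unrolls to depth k, creating one copy of each state var for steps 0..k.
Step count = 85 + 1 = 86 (steps 0 through 85)
Vars per step = 7
Total = 7 * 86 = 602

602


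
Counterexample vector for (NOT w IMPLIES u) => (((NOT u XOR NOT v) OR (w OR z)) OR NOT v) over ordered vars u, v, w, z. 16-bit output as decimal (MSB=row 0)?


F1 = (NOT w IMPLIES u)
F2 = (((NOT u XOR NOT v) OR (w OR z)) OR NOT v)
Counterexample to F1=>F2 is where F1=1 and F2=0.
Evaluate each row (bits = u,v,w,z, MSB first):
  row 0 [0000]: F1=0 F2=1 -> F1&~F2 -> 0
  row 1 [0001]: F1=0 F2=1 -> F1&~F2 -> 0
  row 2 [0010]: F1=1 F2=1 -> F1&~F2 -> 0
  row 3 [0011]: F1=1 F2=1 -> F1&~F2 -> 0
  row 4 [0100]: F1=0 F2=1 -> F1&~F2 -> 0
  row 5 [0101]: F1=0 F2=1 -> F1&~F2 -> 0
  row 6 [0110]: F1=1 F2=1 -> F1&~F2 -> 0
  row 7 [0111]: F1=1 F2=1 -> F1&~F2 -> 0
  row 8 [1000]: F1=1 F2=1 -> F1&~F2 -> 0
  row 9 [1001]: F1=1 F2=1 -> F1&~F2 -> 0
  row 10 [1010]: F1=1 F2=1 -> F1&~F2 -> 0
  row 11 [1011]: F1=1 F2=1 -> F1&~F2 -> 0
  row 12 [1100]: F1=1 F2=0 -> F1&~F2 -> 1
  row 13 [1101]: F1=1 F2=1 -> F1&~F2 -> 0
  row 14 [1110]: F1=1 F2=1 -> F1&~F2 -> 0
  row 15 [1111]: F1=1 F2=1 -> F1&~F2 -> 0
Full result column, 4 rows per line (u,v fixed per line; w,z runs 00..11 left to right):
  rows 0-3 [u,v=00]: 0000  = hex 0
  rows 4-7 [u,v=01]: 0000  = hex 0
  rows 8-11 [u,v=10]: 0000  = hex 0
  rows 12-15 [u,v=11]: 1000  = hex 8
Counterexample vector (row 0 .. row 15) = 0000000000001000
Output column grouped in 4s = 0000 0000 0000 1000 = 0x0008
Convert to decimal digit by digit (value = value*16 + digit):
  0 -> 0
  0*16 + 0 = 0
  0*16 + 0 = 0
  0*16 + 8 = 8
Decimal = 8

8


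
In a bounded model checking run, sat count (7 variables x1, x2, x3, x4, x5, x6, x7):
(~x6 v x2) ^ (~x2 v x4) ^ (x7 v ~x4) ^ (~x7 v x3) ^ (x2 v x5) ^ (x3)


CNF with 6 clauses over 7 vars (128 assignments).
An assignment satisfies CNF iff every clause has >=1 true literal.
Check each row (bits = x1,x2,x3,x4,x5,x6,x7; clause T/F shown):
  row 0 [0000000]: clauses=TTTTFF -> 0
  row 1 [0000001]: clauses=TTTFFF -> 0
  row 2 [0000010]: clauses=FTTTFF -> 0
  row 3 [0000011]: clauses=FTTFFF -> 0
  row 4 [0000100]: clauses=TTTTTF -> 0
  (every remaining row is evaluated the same way; all 128 results are listed next)
Full result column, 8 rows per line (x1,x2,x3,x4 fixed per line; x5,x6,x7 runs 000..111 left to right):
  rows 0-7 [x1,x2,x3,x4=0000]: 00000000  (ones: 0)
  rows 8-15 [x1,x2,x3,x4=0001]: 00000000  (ones: 0)
  rows 16-23 [x1,x2,x3,x4=0010]: 00001100  (ones: 2)
  rows 24-31 [x1,x2,x3,x4=0011]: 00000100  (ones: 1)
  rows 32-39 [x1,x2,x3,x4=0100]: 00000000  (ones: 0)
  rows 40-47 [x1,x2,x3,x4=0101]: 00000000  (ones: 0)
  rows 48-55 [x1,x2,x3,x4=0110]: 00000000  (ones: 0)
  rows 56-63 [x1,x2,x3,x4=0111]: 01010101  (ones: 4)
  rows 64-71 [x1,x2,x3,x4=1000]: 00000000  (ones: 0)
  rows 72-79 [x1,x2,x3,x4=1001]: 00000000  (ones: 0)
  rows 80-87 [x1,x2,x3,x4=1010]: 00001100  (ones: 2)
  rows 88-95 [x1,x2,x3,x4=1011]: 00000100  (ones: 1)
  rows 96-103 [x1,x2,x3,x4=1100]: 00000000  (ones: 0)
  rows 104-111 [x1,x2,x3,x4=1101]: 00000000  (ones: 0)
  rows 112-119 [x1,x2,x3,x4=1110]: 00000000  (ones: 0)
  rows 120-127 [x1,x2,x3,x4=1111]: 01010101  (ones: 4)
Satisfying assignments = 0+0+2+1+0+0+0+4+0+0+2+1+0+0+0+4 = 14

14


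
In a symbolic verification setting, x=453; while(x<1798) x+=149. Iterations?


Step 1: x goes from 453 toward 1798 by 149; the body runs while x<1798, so iterations = ceil((bound-start)/step)
Step 2: Distance=1345
Step 3: ceil(1345/149)=10

10


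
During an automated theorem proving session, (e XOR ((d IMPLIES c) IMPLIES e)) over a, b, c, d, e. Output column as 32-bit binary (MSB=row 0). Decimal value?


Formula: (e XOR ((d IMPLIES c) IMPLIES e)) over a, b, c, d, e (32 rows)
Evaluate each row (bits = a,b,c,d,e, MSB first):
  row 0 [00000]: (0 XOR ((0 IMPLIES 0) IMPLIES 0)) -> 0
  row 1 [00001]: (1 XOR ((0 IMPLIES 0) IMPLIES 1)) -> 0
  row 2 [00010]: (0 XOR ((1 IMPLIES 0) IMPLIES 0)) -> 1
  row 3 [00011]: (1 XOR ((1 IMPLIES 0) IMPLIES 1)) -> 0
  row 4 [00100]: (0 XOR ((0 IMPLIES 1) IMPLIES 0)) -> 0
  row 5 [00101]: (1 XOR ((0 IMPLIES 1) IMPLIES 1)) -> 0
  row 6 [00110]: (0 XOR ((1 IMPLIES 1) IMPLIES 0)) -> 0
  row 7 [00111]: (1 XOR ((1 IMPLIES 1) IMPLIES 1)) -> 0
  row 8 [01000]: (0 XOR ((0 IMPLIES 0) IMPLIES 0)) -> 0
  row 9 [01001]: (1 XOR ((0 IMPLIES 0) IMPLIES 1)) -> 0
  row 10 [01010]: (0 XOR ((1 IMPLIES 0) IMPLIES 0)) -> 1
  row 11 [01011]: (1 XOR ((1 IMPLIES 0) IMPLIES 1)) -> 0
  row 12 [01100]: (0 XOR ((0 IMPLIES 1) IMPLIES 0)) -> 0
  row 13 [01101]: (1 XOR ((0 IMPLIES 1) IMPLIES 1)) -> 0
  row 14 [01110]: (0 XOR ((1 IMPLIES 1) IMPLIES 0)) -> 0
  row 15 [01111]: (1 XOR ((1 IMPLIES 1) IMPLIES 1)) -> 0
  row 16 [10000]: (0 XOR ((0 IMPLIES 0) IMPLIES 0)) -> 0
  row 17 [10001]: (1 XOR ((0 IMPLIES 0) IMPLIES 1)) -> 0
  row 18 [10010]: (0 XOR ((1 IMPLIES 0) IMPLIES 0)) -> 1
  row 19 [10011]: (1 XOR ((1 IMPLIES 0) IMPLIES 1)) -> 0
  row 20 [10100]: (0 XOR ((0 IMPLIES 1) IMPLIES 0)) -> 0
  row 21 [10101]: (1 XOR ((0 IMPLIES 1) IMPLIES 1)) -> 0
  row 22 [10110]: (0 XOR ((1 IMPLIES 1) IMPLIES 0)) -> 0
  row 23 [10111]: (1 XOR ((1 IMPLIES 1) IMPLIES 1)) -> 0
  row 24 [11000]: (0 XOR ((0 IMPLIES 0) IMPLIES 0)) -> 0
  row 25 [11001]: (1 XOR ((0 IMPLIES 0) IMPLIES 1)) -> 0
  row 26 [11010]: (0 XOR ((1 IMPLIES 0) IMPLIES 0)) -> 1
  row 27 [11011]: (1 XOR ((1 IMPLIES 0) IMPLIES 1)) -> 0
  row 28 [11100]: (0 XOR ((0 IMPLIES 1) IMPLIES 0)) -> 0
  row 29 [11101]: (1 XOR ((0 IMPLIES 1) IMPLIES 1)) -> 0
  row 30 [11110]: (0 XOR ((1 IMPLIES 1) IMPLIES 0)) -> 0
  row 31 [11111]: (1 XOR ((1 IMPLIES 1) IMPLIES 1)) -> 0
Full result column, 4 rows per line (a,b,c fixed per line; d,e runs 00..11 left to right):
  rows 0-3 [a,b,c=000]: 0010  = hex 2
  rows 4-7 [a,b,c=001]: 0000  = hex 0
  rows 8-11 [a,b,c=010]: 0010  = hex 2
  rows 12-15 [a,b,c=011]: 0000  = hex 0
  rows 16-19 [a,b,c=100]: 0010  = hex 2
  rows 20-23 [a,b,c=101]: 0000  = hex 0
  rows 24-27 [a,b,c=110]: 0010  = hex 2
  rows 28-31 [a,b,c=111]: 0000  = hex 0
Output column (row 0 .. row 31) = 00100000001000000010000000100000
Output column grouped in 4s = 0010 0000 0010 0000 0010 0000 0010 0000 = 0x20202020
Convert to decimal digit by digit (value = value*16 + digit):
  2 -> 2
  2*16 + 0 = 32
  32*16 + 2 = 514
  514*16 + 0 = 8224
  8224*16 + 2 = 131586
  131586*16 + 0 = 2105376
  2105376*16 + 2 = 33686018
  33686018*16 + 0 = 538976288
Decimal = 538976288

538976288


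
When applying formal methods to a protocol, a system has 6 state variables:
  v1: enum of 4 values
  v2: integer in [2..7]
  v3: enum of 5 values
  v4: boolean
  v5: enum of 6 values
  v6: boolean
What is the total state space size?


State space = product of domain sizes of all variables.
Domain sizes:
  v1 (enum of 4 values): 4
  v2 (integer in [2..7]): 6
  v3 (enum of 5 values): 5
  v4 (boolean): 2
  v5 (enum of 6 values): 6
  v6 (boolean): 2
Product = 4 * 6 * 5 * 2 * 6 * 2 = 2880

2880


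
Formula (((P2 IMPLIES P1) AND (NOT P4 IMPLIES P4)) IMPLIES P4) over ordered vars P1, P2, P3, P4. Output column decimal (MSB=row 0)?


Formula: (((P2 IMPLIES P1) AND (NOT P4 IMPLIES P4)) IMPLIES P4) over P1, P2, P3, P4 (16 rows)
Evaluate each row (bits = P1,P2,P3,P4, MSB first):
  row 0 [0000]: (((0 IMPLIES 0) AND (NOT 0 IMPLIES 0)) IMPLIES 0) -> 1
  row 1 [0001]: (((0 IMPLIES 0) AND (NOT 1 IMPLIES 1)) IMPLIES 1) -> 1
  row 2 [0010]: (((0 IMPLIES 0) AND (NOT 0 IMPLIES 0)) IMPLIES 0) -> 1
  row 3 [0011]: (((0 IMPLIES 0) AND (NOT 1 IMPLIES 1)) IMPLIES 1) -> 1
  row 4 [0100]: (((1 IMPLIES 0) AND (NOT 0 IMPLIES 0)) IMPLIES 0) -> 1
  row 5 [0101]: (((1 IMPLIES 0) AND (NOT 1 IMPLIES 1)) IMPLIES 1) -> 1
  row 6 [0110]: (((1 IMPLIES 0) AND (NOT 0 IMPLIES 0)) IMPLIES 0) -> 1
  row 7 [0111]: (((1 IMPLIES 0) AND (NOT 1 IMPLIES 1)) IMPLIES 1) -> 1
  row 8 [1000]: (((0 IMPLIES 1) AND (NOT 0 IMPLIES 0)) IMPLIES 0) -> 1
  row 9 [1001]: (((0 IMPLIES 1) AND (NOT 1 IMPLIES 1)) IMPLIES 1) -> 1
  row 10 [1010]: (((0 IMPLIES 1) AND (NOT 0 IMPLIES 0)) IMPLIES 0) -> 1
  row 11 [1011]: (((0 IMPLIES 1) AND (NOT 1 IMPLIES 1)) IMPLIES 1) -> 1
  row 12 [1100]: (((1 IMPLIES 1) AND (NOT 0 IMPLIES 0)) IMPLIES 0) -> 1
  row 13 [1101]: (((1 IMPLIES 1) AND (NOT 1 IMPLIES 1)) IMPLIES 1) -> 1
  row 14 [1110]: (((1 IMPLIES 1) AND (NOT 0 IMPLIES 0)) IMPLIES 0) -> 1
  row 15 [1111]: (((1 IMPLIES 1) AND (NOT 1 IMPLIES 1)) IMPLIES 1) -> 1
Full result column, 4 rows per line (P1,P2 fixed per line; P3,P4 runs 00..11 left to right):
  rows 0-3 [P1,P2=00]: 1111  = hex F
  rows 4-7 [P1,P2=01]: 1111  = hex F
  rows 8-11 [P1,P2=10]: 1111  = hex F
  rows 12-15 [P1,P2=11]: 1111  = hex F
Output column (row 0 .. row 15) = 1111111111111111
Output column grouped in 4s = 1111 1111 1111 1111 = 0xFFFF
Convert to decimal digit by digit (value = value*16 + digit):
  F -> 15
  15*16 + 15 (F) = 255
  255*16 + 15 (F) = 4095
  4095*16 + 15 (F) = 65535
Decimal = 65535

65535


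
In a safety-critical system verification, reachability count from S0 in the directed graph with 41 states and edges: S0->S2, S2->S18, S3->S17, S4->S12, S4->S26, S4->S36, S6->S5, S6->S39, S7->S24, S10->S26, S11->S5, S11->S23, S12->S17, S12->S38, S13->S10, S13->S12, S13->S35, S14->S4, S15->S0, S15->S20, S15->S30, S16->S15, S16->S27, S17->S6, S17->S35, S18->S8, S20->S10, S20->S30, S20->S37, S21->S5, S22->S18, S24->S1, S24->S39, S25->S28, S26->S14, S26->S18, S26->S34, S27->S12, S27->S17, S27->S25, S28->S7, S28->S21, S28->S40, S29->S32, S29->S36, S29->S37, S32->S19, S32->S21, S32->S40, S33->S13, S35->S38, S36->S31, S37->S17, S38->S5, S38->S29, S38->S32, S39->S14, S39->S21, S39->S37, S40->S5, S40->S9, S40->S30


BFS from S0:
  layer 0: {S0}
  layer 1: {S2}
  layer 2: {S18}
  layer 3: {S8}
Reachable set: {S0, S2, S8, S18}
Count = 4

4


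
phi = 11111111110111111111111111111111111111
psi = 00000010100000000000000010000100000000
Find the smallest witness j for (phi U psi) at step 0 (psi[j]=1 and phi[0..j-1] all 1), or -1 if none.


(phi U psi) at 0: need smallest j with psi[j]=1 and phi[i]=1 for all i in [0,j).
Scan from step 0:
  step 0: phi=1, psi=0 -> continue
  step 1: phi=1, psi=0 -> continue
  step 2: phi=1, psi=0 -> continue
  step 3: phi=1, psi=0 -> continue
  step 6: psi=1 and phi held for [0,6) -> witness found
Witness step = 6

6


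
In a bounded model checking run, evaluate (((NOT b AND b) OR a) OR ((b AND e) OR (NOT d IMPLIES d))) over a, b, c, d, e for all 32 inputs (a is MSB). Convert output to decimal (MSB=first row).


Formula: (((NOT b AND b) OR a) OR ((b AND e) OR (NOT d IMPLIES d))) over a, b, c, d, e (32 rows)
Evaluate each row (bits = a,b,c,d,e, MSB first):
  row 0 [00000]: (((NOT 0 AND 0) OR 0) OR ((0 AND 0) OR (NOT 0 IMPLIES 0))) -> 0
  row 1 [00001]: (((NOT 0 AND 0) OR 0) OR ((0 AND 1) OR (NOT 0 IMPLIES 0))) -> 0
  row 2 [00010]: (((NOT 0 AND 0) OR 0) OR ((0 AND 0) OR (NOT 1 IMPLIES 1))) -> 1
  row 3 [00011]: (((NOT 0 AND 0) OR 0) OR ((0 AND 1) OR (NOT 1 IMPLIES 1))) -> 1
  row 4 [00100]: (((NOT 0 AND 0) OR 0) OR ((0 AND 0) OR (NOT 0 IMPLIES 0))) -> 0
  row 5 [00101]: (((NOT 0 AND 0) OR 0) OR ((0 AND 1) OR (NOT 0 IMPLIES 0))) -> 0
  row 6 [00110]: (((NOT 0 AND 0) OR 0) OR ((0 AND 0) OR (NOT 1 IMPLIES 1))) -> 1
  row 7 [00111]: (((NOT 0 AND 0) OR 0) OR ((0 AND 1) OR (NOT 1 IMPLIES 1))) -> 1
  row 8 [01000]: (((NOT 1 AND 1) OR 0) OR ((1 AND 0) OR (NOT 0 IMPLIES 0))) -> 0
  row 9 [01001]: (((NOT 1 AND 1) OR 0) OR ((1 AND 1) OR (NOT 0 IMPLIES 0))) -> 1
  row 10 [01010]: (((NOT 1 AND 1) OR 0) OR ((1 AND 0) OR (NOT 1 IMPLIES 1))) -> 1
  row 11 [01011]: (((NOT 1 AND 1) OR 0) OR ((1 AND 1) OR (NOT 1 IMPLIES 1))) -> 1
  row 12 [01100]: (((NOT 1 AND 1) OR 0) OR ((1 AND 0) OR (NOT 0 IMPLIES 0))) -> 0
  row 13 [01101]: (((NOT 1 AND 1) OR 0) OR ((1 AND 1) OR (NOT 0 IMPLIES 0))) -> 1
  row 14 [01110]: (((NOT 1 AND 1) OR 0) OR ((1 AND 0) OR (NOT 1 IMPLIES 1))) -> 1
  row 15 [01111]: (((NOT 1 AND 1) OR 0) OR ((1 AND 1) OR (NOT 1 IMPLIES 1))) -> 1
  row 16 [10000]: (((NOT 0 AND 0) OR 1) OR ((0 AND 0) OR (NOT 0 IMPLIES 0))) -> 1
  row 17 [10001]: (((NOT 0 AND 0) OR 1) OR ((0 AND 1) OR (NOT 0 IMPLIES 0))) -> 1
  row 18 [10010]: (((NOT 0 AND 0) OR 1) OR ((0 AND 0) OR (NOT 1 IMPLIES 1))) -> 1
  row 19 [10011]: (((NOT 0 AND 0) OR 1) OR ((0 AND 1) OR (NOT 1 IMPLIES 1))) -> 1
  row 20 [10100]: (((NOT 0 AND 0) OR 1) OR ((0 AND 0) OR (NOT 0 IMPLIES 0))) -> 1
  row 21 [10101]: (((NOT 0 AND 0) OR 1) OR ((0 AND 1) OR (NOT 0 IMPLIES 0))) -> 1
  row 22 [10110]: (((NOT 0 AND 0) OR 1) OR ((0 AND 0) OR (NOT 1 IMPLIES 1))) -> 1
  row 23 [10111]: (((NOT 0 AND 0) OR 1) OR ((0 AND 1) OR (NOT 1 IMPLIES 1))) -> 1
  row 24 [11000]: (((NOT 1 AND 1) OR 1) OR ((1 AND 0) OR (NOT 0 IMPLIES 0))) -> 1
  row 25 [11001]: (((NOT 1 AND 1) OR 1) OR ((1 AND 1) OR (NOT 0 IMPLIES 0))) -> 1
  row 26 [11010]: (((NOT 1 AND 1) OR 1) OR ((1 AND 0) OR (NOT 1 IMPLIES 1))) -> 1
  row 27 [11011]: (((NOT 1 AND 1) OR 1) OR ((1 AND 1) OR (NOT 1 IMPLIES 1))) -> 1
  row 28 [11100]: (((NOT 1 AND 1) OR 1) OR ((1 AND 0) OR (NOT 0 IMPLIES 0))) -> 1
  row 29 [11101]: (((NOT 1 AND 1) OR 1) OR ((1 AND 1) OR (NOT 0 IMPLIES 0))) -> 1
  row 30 [11110]: (((NOT 1 AND 1) OR 1) OR ((1 AND 0) OR (NOT 1 IMPLIES 1))) -> 1
  row 31 [11111]: (((NOT 1 AND 1) OR 1) OR ((1 AND 1) OR (NOT 1 IMPLIES 1))) -> 1
Full result column, 4 rows per line (a,b,c fixed per line; d,e runs 00..11 left to right):
  rows 0-3 [a,b,c=000]: 0011  = hex 3
  rows 4-7 [a,b,c=001]: 0011  = hex 3
  rows 8-11 [a,b,c=010]: 0111  = hex 7
  rows 12-15 [a,b,c=011]: 0111  = hex 7
  rows 16-19 [a,b,c=100]: 1111  = hex F
  rows 20-23 [a,b,c=101]: 1111  = hex F
  rows 24-27 [a,b,c=110]: 1111  = hex F
  rows 28-31 [a,b,c=111]: 1111  = hex F
Output column (row 0 .. row 31) = 00110011011101111111111111111111
Output column grouped in 4s = 0011 0011 0111 0111 1111 1111 1111 1111 = 0x3377FFFF
Convert to decimal digit by digit (value = value*16 + digit):
  3 -> 3
  3*16 + 3 = 51
  51*16 + 7 = 823
  823*16 + 7 = 13175
  13175*16 + 15 (F) = 210815
  210815*16 + 15 (F) = 3373055
  3373055*16 + 15 (F) = 53968895
  53968895*16 + 15 (F) = 863502335
Decimal = 863502335

863502335


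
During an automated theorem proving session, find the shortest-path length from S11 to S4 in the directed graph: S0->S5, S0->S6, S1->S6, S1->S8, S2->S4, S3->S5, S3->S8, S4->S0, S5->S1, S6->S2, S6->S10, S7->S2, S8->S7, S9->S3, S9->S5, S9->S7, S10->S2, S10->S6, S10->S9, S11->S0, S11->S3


BFS layer-by-layer from S11:
  dist 0: {S11}
  dist 1: {S0, S3}
  dist 2: {S5, S6, S8}
  dist 3: {S1, S2, S7, S10}
  dist 4: {S4, S9}
  -> S4 reached at distance 4
Shortest path length = 4

4


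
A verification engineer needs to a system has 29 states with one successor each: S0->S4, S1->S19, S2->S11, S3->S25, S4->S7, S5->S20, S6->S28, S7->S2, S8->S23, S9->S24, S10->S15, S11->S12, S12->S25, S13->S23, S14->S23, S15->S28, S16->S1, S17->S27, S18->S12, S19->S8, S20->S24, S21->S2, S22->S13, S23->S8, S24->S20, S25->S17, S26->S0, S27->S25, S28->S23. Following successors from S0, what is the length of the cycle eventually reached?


Trace from S0 until a state repeats:
  S0 -> S4 -> S7 -> S2 -> S11 -> S12 -> S25 -> S17 -> S27 -> S25
S25 first seen at step 6, revisited at step 9.
Cycle length = 9 - 6 = 3

3


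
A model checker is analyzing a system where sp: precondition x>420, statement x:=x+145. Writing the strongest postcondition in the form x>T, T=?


Formula: sp(P, x:=E) = exists old_x. (x = E[old_x/x]) AND P[old_x/x] (old_x is the value of x before the assignment; eliminate old_x by solving x = E[old_x/x] for old_x)
Step 1: Precondition P: x>420, i.e. old_x > 420
Step 2: Assignment gives x = old_x + 145, so old_x = x - 145
Step 3: Substitute into P: x - 145 > 420
Step 4: Simplify: x > 420+145 = 565

565


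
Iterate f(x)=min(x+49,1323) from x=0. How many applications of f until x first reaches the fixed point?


Step 1: x=0, cap=1323, increment=49
Step 2: x grows by 49 each step until capped at 1323; fixed point is x=1323
Step 3: iterations = ceil(1323/49) = 27

27


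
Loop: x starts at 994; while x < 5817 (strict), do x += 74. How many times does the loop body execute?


Step 1: x goes from 994 toward 5817 by 74; the body runs while x<5817, so iterations = ceil((bound-start)/step)
Step 2: Distance=4823
Step 3: ceil(4823/74)=66

66


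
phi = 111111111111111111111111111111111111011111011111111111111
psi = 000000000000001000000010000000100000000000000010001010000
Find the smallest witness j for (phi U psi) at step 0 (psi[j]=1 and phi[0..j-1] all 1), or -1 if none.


(phi U psi) at 0: need smallest j with psi[j]=1 and phi[i]=1 for all i in [0,j).
Scan from step 0:
  step 0: phi=1, psi=0 -> continue
  step 1: phi=1, psi=0 -> continue
  step 2: phi=1, psi=0 -> continue
  step 3: phi=1, psi=0 -> continue
  step 14: psi=1 and phi held for [0,14) -> witness found
Witness step = 14

14


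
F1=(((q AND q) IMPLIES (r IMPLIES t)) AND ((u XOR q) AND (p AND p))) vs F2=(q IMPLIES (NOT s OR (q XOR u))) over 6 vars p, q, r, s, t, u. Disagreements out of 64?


F1 = (((q AND q) IMPLIES (r IMPLIES t)) AND ((u XOR q) AND (p AND p)))
F2 = (q IMPLIES (NOT s OR (q XOR u)))
Evaluate both on each of 64 rows (bits = p,q,r,s,t,u):
  row 0 [000000]: F1=0 F2=1 (differ) -> 1
  row 1 [000001]: F1=0 F2=1 (differ) -> 1
  row 2 [000010]: F1=0 F2=1 (differ) -> 1
  row 3 [000011]: F1=0 F2=1 (differ) -> 1
  row 4 [000100]: F1=0 F2=1 (differ) -> 1
  (every remaining row is evaluated the same way; all 64 results are listed next)
Full result column, 8 rows per line (p,q,r fixed per line; s,t,u runs 000..111 left to right):
  rows 0-7 [p,q,r=000]: 11111111  (ones: 8)
  rows 8-15 [p,q,r=001]: 11111111  (ones: 8)
  rows 16-23 [p,q,r=010]: 11111010  (ones: 6)
  rows 24-31 [p,q,r=011]: 11111010  (ones: 6)
  rows 32-39 [p,q,r=100]: 10101010  (ones: 4)
  rows 40-47 [p,q,r=101]: 10101010  (ones: 4)
  rows 48-55 [p,q,r=110]: 01010000  (ones: 2)
  rows 56-63 [p,q,r=111]: 11011000  (ones: 4)
Disagreements = 8+8+6+6+4+4+2+4 = 42

42


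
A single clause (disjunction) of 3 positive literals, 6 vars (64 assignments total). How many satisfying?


Step 1: Total=2^6=64
Step 2: Unsat when all 3 false: 2^3=8
Step 3: Sat=64-8=56

56


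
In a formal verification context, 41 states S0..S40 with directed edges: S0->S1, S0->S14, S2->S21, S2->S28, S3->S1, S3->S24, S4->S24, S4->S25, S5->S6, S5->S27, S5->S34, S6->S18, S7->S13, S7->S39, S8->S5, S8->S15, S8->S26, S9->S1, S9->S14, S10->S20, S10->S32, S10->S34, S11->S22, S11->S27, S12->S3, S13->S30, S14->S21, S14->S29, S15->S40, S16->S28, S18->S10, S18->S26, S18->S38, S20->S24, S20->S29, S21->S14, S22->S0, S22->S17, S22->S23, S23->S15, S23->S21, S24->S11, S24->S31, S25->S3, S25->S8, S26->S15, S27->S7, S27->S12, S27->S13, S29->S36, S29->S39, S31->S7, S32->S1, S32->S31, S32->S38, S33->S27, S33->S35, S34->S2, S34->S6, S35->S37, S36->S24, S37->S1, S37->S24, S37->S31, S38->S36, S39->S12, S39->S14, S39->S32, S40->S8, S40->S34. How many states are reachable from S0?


BFS from S0:
  layer 0: {S0}
  layer 1: {S1, S14}
  layer 2: {S21, S29}
  layer 3: {S36, S39}
  layer 4: {S12, S24, S32}
  layer 5: {S3, S11, S31, S38}
  layer 6: {S7, S22, S27}
  layer 7: {S13, S17, S23}
  layer 8: {S15, S30}
  layer 9: {S40}
  layer 10: {S8, S34}
  layer 11: {S2, S5, S6, S26}
  layer 12: {S18, S28}
  layer 13: {S10}
  layer 14: {S20}
Reachable set: {S0, S1, S2, S3, S5, S6, S7, S8, S10, S11, S12, S13, S14, S15, S17, S18, S20, S21, S22, S23, S24, S26, S27, S28, S29, S30, S31, S32, S34, S36, S38, S39, S40}
Count = 33

33


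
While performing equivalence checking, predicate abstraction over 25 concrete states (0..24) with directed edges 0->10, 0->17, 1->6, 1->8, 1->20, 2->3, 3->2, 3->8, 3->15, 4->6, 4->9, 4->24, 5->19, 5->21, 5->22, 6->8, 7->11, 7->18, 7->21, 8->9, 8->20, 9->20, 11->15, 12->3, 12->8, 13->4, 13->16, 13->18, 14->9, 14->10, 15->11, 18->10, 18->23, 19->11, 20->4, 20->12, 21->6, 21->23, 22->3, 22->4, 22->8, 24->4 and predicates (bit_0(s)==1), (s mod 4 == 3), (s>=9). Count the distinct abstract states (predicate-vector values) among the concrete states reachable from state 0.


BFS from 0:
Concrete reachable: {0, 10, 17}
Abstract via predicates (bit_0(s)==1), (s mod 4 == 3), (s>=9):
  (0,0,0) <- {0}
  (0,0,1) <- {10}
  (1,0,1) <- {17}
Distinct abstract states = 3

3


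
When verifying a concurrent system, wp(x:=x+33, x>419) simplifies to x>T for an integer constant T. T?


Formula: wp(x:=E, P) = P[E/x] (substitute E for x in postcondition)
Step 1: Postcondition: x>419
Step 2: Substitute x+33 for x: x+33>419
Step 3: Solve for x: x > 419-33 = 386

386


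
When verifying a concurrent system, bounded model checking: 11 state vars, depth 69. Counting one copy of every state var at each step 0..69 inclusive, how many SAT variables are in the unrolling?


BMC unrolls to depth k, creating one copy of each state var for steps 0..k.
Step count = 69 + 1 = 70 (steps 0 through 69)
Vars per step = 11
Total = 11 * 70 = 770

770


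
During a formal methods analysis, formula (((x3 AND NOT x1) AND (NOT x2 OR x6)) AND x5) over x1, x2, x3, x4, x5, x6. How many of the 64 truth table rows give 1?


Formula: (((x3 AND NOT x1) AND (NOT x2 OR x6)) AND x5) over 6 vars (64 rows)
Evaluate each row (x1, x2, x3, x4, x5, x6 as bits, MSB first):
  row 0 [000000]: (((0 AND NOT 0) AND (NOT 0 OR 0)) AND 0) -> 0
  row 1 [000001]: (((0 AND NOT 0) AND (NOT 0 OR 1)) AND 0) -> 0
  row 2 [000010]: (((0 AND NOT 0) AND (NOT 0 OR 0)) AND 1) -> 0
  row 3 [000011]: (((0 AND NOT 0) AND (NOT 0 OR 1)) AND 1) -> 0
  row 4 [000100]: (((0 AND NOT 0) AND (NOT 0 OR 0)) AND 0) -> 0
  (every remaining row is evaluated the same way; all 64 results are listed next)
Full result column, 8 rows per line (x1,x2,x3 fixed per line; x4,x5,x6 runs 000..111 left to right):
  rows 0-7 [x1,x2,x3=000]: 00000000  (ones: 0)
  rows 8-15 [x1,x2,x3=001]: 00110011  (ones: 4)
  rows 16-23 [x1,x2,x3=010]: 00000000  (ones: 0)
  rows 24-31 [x1,x2,x3=011]: 00010001  (ones: 2)
  rows 32-39 [x1,x2,x3=100]: 00000000  (ones: 0)
  rows 40-47 [x1,x2,x3=101]: 00000000  (ones: 0)
  rows 48-55 [x1,x2,x3=110]: 00000000  (ones: 0)
  rows 56-63 [x1,x2,x3=111]: 00000000  (ones: 0)
Count of 1-rows = 0+4+0+2+0+0+0+0 = 6

6


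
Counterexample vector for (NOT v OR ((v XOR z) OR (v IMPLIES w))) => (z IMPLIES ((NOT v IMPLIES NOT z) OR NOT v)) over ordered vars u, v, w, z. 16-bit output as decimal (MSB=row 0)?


F1 = (NOT v OR ((v XOR z) OR (v IMPLIES w)))
F2 = (z IMPLIES ((NOT v IMPLIES NOT z) OR NOT v))
Counterexample to F1=>F2 is where F1=1 and F2=0.
Evaluate each row (bits = u,v,w,z, MSB first):
  row 0 [0000]: F1=1 F2=1 -> F1&~F2 -> 0
  row 1 [0001]: F1=1 F2=1 -> F1&~F2 -> 0
  row 2 [0010]: F1=1 F2=1 -> F1&~F2 -> 0
  row 3 [0011]: F1=1 F2=1 -> F1&~F2 -> 0
  row 4 [0100]: F1=1 F2=1 -> F1&~F2 -> 0
  row 5 [0101]: F1=0 F2=1 -> F1&~F2 -> 0
  row 6 [0110]: F1=1 F2=1 -> F1&~F2 -> 0
  row 7 [0111]: F1=1 F2=1 -> F1&~F2 -> 0
  row 8 [1000]: F1=1 F2=1 -> F1&~F2 -> 0
  row 9 [1001]: F1=1 F2=1 -> F1&~F2 -> 0
  row 10 [1010]: F1=1 F2=1 -> F1&~F2 -> 0
  row 11 [1011]: F1=1 F2=1 -> F1&~F2 -> 0
  row 12 [1100]: F1=1 F2=1 -> F1&~F2 -> 0
  row 13 [1101]: F1=0 F2=1 -> F1&~F2 -> 0
  row 14 [1110]: F1=1 F2=1 -> F1&~F2 -> 0
  row 15 [1111]: F1=1 F2=1 -> F1&~F2 -> 0
Full result column, 4 rows per line (u,v fixed per line; w,z runs 00..11 left to right):
  rows 0-3 [u,v=00]: 0000  = hex 0
  rows 4-7 [u,v=01]: 0000  = hex 0
  rows 8-11 [u,v=10]: 0000  = hex 0
  rows 12-15 [u,v=11]: 0000  = hex 0
Counterexample vector (row 0 .. row 15) = 0000000000000000
Output column grouped in 4s = 0000 0000 0000 0000 = 0x0000
Convert to decimal digit by digit (value = value*16 + digit):
  0 -> 0
  0*16 + 0 = 0
  0*16 + 0 = 0
  0*16 + 0 = 0
Decimal = 0

0


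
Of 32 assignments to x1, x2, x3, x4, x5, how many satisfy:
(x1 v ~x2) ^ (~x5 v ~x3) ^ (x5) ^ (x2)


CNF with 4 clauses over 5 vars (32 assignments).
An assignment satisfies CNF iff every clause has >=1 true literal.
Check each row (bits = x1,x2,x3,x4,x5; clause T/F shown):
  row 0 [00000]: clauses=TTFF -> 0
  row 1 [00001]: clauses=TTTF -> 0
  row 2 [00010]: clauses=TTFF -> 0
  row 3 [00011]: clauses=TTTF -> 0
  row 4 [00100]: clauses=TTFF -> 0
  row 5 [00101]: clauses=TFTF -> 0
  row 6 [00110]: clauses=TTFF -> 0
  row 7 [00111]: clauses=TFTF -> 0
  row 8 [01000]: clauses=FTFT -> 0
  row 9 [01001]: clauses=FTTT -> 0
  row 10 [01010]: clauses=FTFT -> 0
  row 11 [01011]: clauses=FTTT -> 0
  row 12 [01100]: clauses=FTFT -> 0
  row 13 [01101]: clauses=FFTT -> 0
  row 14 [01110]: clauses=FTFT -> 0
  row 15 [01111]: clauses=FFTT -> 0
  row 16 [10000]: clauses=TTFF -> 0
  row 17 [10001]: clauses=TTTF -> 0
  row 18 [10010]: clauses=TTFF -> 0
  row 19 [10011]: clauses=TTTF -> 0
  row 20 [10100]: clauses=TTFF -> 0
  row 21 [10101]: clauses=TFTF -> 0
  row 22 [10110]: clauses=TTFF -> 0
  row 23 [10111]: clauses=TFTF -> 0
  row 24 [11000]: clauses=TTFT -> 0
  row 25 [11001]: clauses=TTTT -> 1
  row 26 [11010]: clauses=TTFT -> 0
  row 27 [11011]: clauses=TTTT -> 1
  row 28 [11100]: clauses=TTFT -> 0
  row 29 [11101]: clauses=TFTT -> 0
  row 30 [11110]: clauses=TTFT -> 0
  row 31 [11111]: clauses=TFTT -> 0
Full result column, 8 rows per line (x1,x2 fixed per line; x3,x4,x5 runs 000..111 left to right):
  rows 0-7 [x1,x2=00]: 00000000  (ones: 0)
  rows 8-15 [x1,x2=01]: 00000000  (ones: 0)
  rows 16-23 [x1,x2=10]: 00000000  (ones: 0)
  rows 24-31 [x1,x2=11]: 01010000  (ones: 2)
Satisfying assignments = 0+0+0+2 = 2

2


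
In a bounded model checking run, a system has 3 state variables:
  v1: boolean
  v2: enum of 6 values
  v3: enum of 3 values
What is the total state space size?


State space = product of domain sizes of all variables.
Domain sizes:
  v1 (boolean): 2
  v2 (enum of 6 values): 6
  v3 (enum of 3 values): 3
Product = 2 * 6 * 3 = 36

36


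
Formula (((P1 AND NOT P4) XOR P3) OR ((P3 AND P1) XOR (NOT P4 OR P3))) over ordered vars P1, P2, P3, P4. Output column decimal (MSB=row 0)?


Formula: (((P1 AND NOT P4) XOR P3) OR ((P3 AND P1) XOR (NOT P4 OR P3))) over P1, P2, P3, P4 (16 rows)
Evaluate each row (bits = P1,P2,P3,P4, MSB first):
  row 0 [0000]: (((0 AND NOT 0) XOR 0) OR ((0 AND 0) XOR (NOT 0 OR 0))) -> 1
  row 1 [0001]: (((0 AND NOT 1) XOR 0) OR ((0 AND 0) XOR (NOT 1 OR 0))) -> 0
  row 2 [0010]: (((0 AND NOT 0) XOR 1) OR ((1 AND 0) XOR (NOT 0 OR 1))) -> 1
  row 3 [0011]: (((0 AND NOT 1) XOR 1) OR ((1 AND 0) XOR (NOT 1 OR 1))) -> 1
  row 4 [0100]: (((0 AND NOT 0) XOR 0) OR ((0 AND 0) XOR (NOT 0 OR 0))) -> 1
  row 5 [0101]: (((0 AND NOT 1) XOR 0) OR ((0 AND 0) XOR (NOT 1 OR 0))) -> 0
  row 6 [0110]: (((0 AND NOT 0) XOR 1) OR ((1 AND 0) XOR (NOT 0 OR 1))) -> 1
  row 7 [0111]: (((0 AND NOT 1) XOR 1) OR ((1 AND 0) XOR (NOT 1 OR 1))) -> 1
  row 8 [1000]: (((1 AND NOT 0) XOR 0) OR ((0 AND 1) XOR (NOT 0 OR 0))) -> 1
  row 9 [1001]: (((1 AND NOT 1) XOR 0) OR ((0 AND 1) XOR (NOT 1 OR 0))) -> 0
  row 10 [1010]: (((1 AND NOT 0) XOR 1) OR ((1 AND 1) XOR (NOT 0 OR 1))) -> 0
  row 11 [1011]: (((1 AND NOT 1) XOR 1) OR ((1 AND 1) XOR (NOT 1 OR 1))) -> 1
  row 12 [1100]: (((1 AND NOT 0) XOR 0) OR ((0 AND 1) XOR (NOT 0 OR 0))) -> 1
  row 13 [1101]: (((1 AND NOT 1) XOR 0) OR ((0 AND 1) XOR (NOT 1 OR 0))) -> 0
  row 14 [1110]: (((1 AND NOT 0) XOR 1) OR ((1 AND 1) XOR (NOT 0 OR 1))) -> 0
  row 15 [1111]: (((1 AND NOT 1) XOR 1) OR ((1 AND 1) XOR (NOT 1 OR 1))) -> 1
Full result column, 4 rows per line (P1,P2 fixed per line; P3,P4 runs 00..11 left to right):
  rows 0-3 [P1,P2=00]: 1011  = hex B
  rows 4-7 [P1,P2=01]: 1011  = hex B
  rows 8-11 [P1,P2=10]: 1001  = hex 9
  rows 12-15 [P1,P2=11]: 1001  = hex 9
Output column (row 0 .. row 15) = 1011101110011001
Output column grouped in 4s = 1011 1011 1001 1001 = 0xBB99
Convert to decimal digit by digit (value = value*16 + digit):
  B -> 11
  11*16 + 11 (B) = 187
  187*16 + 9 = 3001
  3001*16 + 9 = 48025
Decimal = 48025

48025


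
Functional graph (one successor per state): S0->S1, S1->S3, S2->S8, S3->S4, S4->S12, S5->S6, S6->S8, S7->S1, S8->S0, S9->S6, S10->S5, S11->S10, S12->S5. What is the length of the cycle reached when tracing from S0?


Trace from S0 until a state repeats:
  S0 -> S1 -> S3 -> S4 -> S12 -> S5 -> S6 -> S8 -> S0
S0 first seen at step 0, revisited at step 8.
Cycle length = 8 - 0 = 8

8


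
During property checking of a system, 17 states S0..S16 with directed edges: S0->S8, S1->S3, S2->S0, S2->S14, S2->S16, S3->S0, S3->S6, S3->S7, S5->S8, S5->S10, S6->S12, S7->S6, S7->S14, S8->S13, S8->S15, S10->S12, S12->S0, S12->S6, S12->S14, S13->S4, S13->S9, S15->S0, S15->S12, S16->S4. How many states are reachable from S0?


BFS from S0:
  layer 0: {S0}
  layer 1: {S8}
  layer 2: {S13, S15}
  layer 3: {S4, S9, S12}
  layer 4: {S6, S14}
Reachable set: {S0, S4, S6, S8, S9, S12, S13, S14, S15}
Count = 9

9


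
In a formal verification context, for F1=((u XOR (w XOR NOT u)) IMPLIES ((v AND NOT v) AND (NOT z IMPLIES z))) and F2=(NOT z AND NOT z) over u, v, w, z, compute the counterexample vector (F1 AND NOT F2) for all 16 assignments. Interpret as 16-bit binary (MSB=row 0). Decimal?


F1 = ((u XOR (w XOR NOT u)) IMPLIES ((v AND NOT v) AND (NOT z IMPLIES z)))
F2 = (NOT z AND NOT z)
Counterexample to F1=>F2 is where F1=1 and F2=0.
Evaluate each row (bits = u,v,w,z, MSB first):
  row 0 [0000]: F1=0 F2=1 -> F1&~F2 -> 0
  row 1 [0001]: F1=0 F2=0 -> F1&~F2 -> 0
  row 2 [0010]: F1=1 F2=1 -> F1&~F2 -> 0
  row 3 [0011]: F1=1 F2=0 -> F1&~F2 -> 1
  row 4 [0100]: F1=0 F2=1 -> F1&~F2 -> 0
  row 5 [0101]: F1=0 F2=0 -> F1&~F2 -> 0
  row 6 [0110]: F1=1 F2=1 -> F1&~F2 -> 0
  row 7 [0111]: F1=1 F2=0 -> F1&~F2 -> 1
  row 8 [1000]: F1=0 F2=1 -> F1&~F2 -> 0
  row 9 [1001]: F1=0 F2=0 -> F1&~F2 -> 0
  row 10 [1010]: F1=1 F2=1 -> F1&~F2 -> 0
  row 11 [1011]: F1=1 F2=0 -> F1&~F2 -> 1
  row 12 [1100]: F1=0 F2=1 -> F1&~F2 -> 0
  row 13 [1101]: F1=0 F2=0 -> F1&~F2 -> 0
  row 14 [1110]: F1=1 F2=1 -> F1&~F2 -> 0
  row 15 [1111]: F1=1 F2=0 -> F1&~F2 -> 1
Full result column, 4 rows per line (u,v fixed per line; w,z runs 00..11 left to right):
  rows 0-3 [u,v=00]: 0001  = hex 1
  rows 4-7 [u,v=01]: 0001  = hex 1
  rows 8-11 [u,v=10]: 0001  = hex 1
  rows 12-15 [u,v=11]: 0001  = hex 1
Counterexample vector (row 0 .. row 15) = 0001000100010001
Output column grouped in 4s = 0001 0001 0001 0001 = 0x1111
Convert to decimal digit by digit (value = value*16 + digit):
  1 -> 1
  1*16 + 1 = 17
  17*16 + 1 = 273
  273*16 + 1 = 4369
Decimal = 4369

4369


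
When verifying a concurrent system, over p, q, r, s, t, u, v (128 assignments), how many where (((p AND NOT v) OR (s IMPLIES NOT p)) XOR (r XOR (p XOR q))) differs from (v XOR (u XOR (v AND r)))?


F1 = (((p AND NOT v) OR (s IMPLIES NOT p)) XOR (r XOR (p XOR q)))
F2 = (v XOR (u XOR (v AND r)))
Evaluate both on each of 128 rows (bits = p,q,r,s,t,u,v):
  row 0 [0000000]: F1=1 F2=0 (differ) -> 1
  row 1 [0000001]: F1=1 F2=1 -> 0
  row 2 [0000010]: F1=1 F2=1 -> 0
  row 3 [0000011]: F1=1 F2=0 (differ) -> 1
  row 4 [0000100]: F1=1 F2=0 (differ) -> 1
  (every remaining row is evaluated the same way; all 128 results are listed next)
Full result column, 8 rows per line (p,q,r,s fixed per line; t,u,v runs 000..111 left to right):
  rows 0-7 [p,q,r,s=0000]: 10011001  (ones: 4)
  rows 8-15 [p,q,r,s=0001]: 10011001  (ones: 4)
  rows 16-23 [p,q,r,s=0010]: 00110011  (ones: 4)
  rows 24-31 [p,q,r,s=0011]: 00110011  (ones: 4)
  rows 32-39 [p,q,r,s=0100]: 01100110  (ones: 4)
  rows 40-47 [p,q,r,s=0101]: 01100110  (ones: 4)
  rows 48-55 [p,q,r,s=0110]: 11001100  (ones: 4)
  rows 56-63 [p,q,r,s=0111]: 11001100  (ones: 4)
  rows 64-71 [p,q,r,s=1000]: 01100110  (ones: 4)
  rows 72-79 [p,q,r,s=1001]: 00110011  (ones: 4)
  rows 80-87 [p,q,r,s=1010]: 11001100  (ones: 4)
  rows 88-95 [p,q,r,s=1011]: 10011001  (ones: 4)
  rows 96-103 [p,q,r,s=1100]: 10011001  (ones: 4)
  rows 104-111 [p,q,r,s=1101]: 11001100  (ones: 4)
  rows 112-119 [p,q,r,s=1110]: 00110011  (ones: 4)
  rows 120-127 [p,q,r,s=1111]: 01100110  (ones: 4)
Disagreements = 4+4+4+4+4+4+4+4+4+4+4+4+4+4+4+4 = 64

64


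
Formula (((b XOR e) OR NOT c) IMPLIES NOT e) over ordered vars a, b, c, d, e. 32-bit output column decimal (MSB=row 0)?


Formula: (((b XOR e) OR NOT c) IMPLIES NOT e) over a, b, c, d, e (32 rows)
Evaluate each row (bits = a,b,c,d,e, MSB first):
  row 0 [00000]: (((0 XOR 0) OR NOT 0) IMPLIES NOT 0) -> 1
  row 1 [00001]: (((0 XOR 1) OR NOT 0) IMPLIES NOT 1) -> 0
  row 2 [00010]: (((0 XOR 0) OR NOT 0) IMPLIES NOT 0) -> 1
  row 3 [00011]: (((0 XOR 1) OR NOT 0) IMPLIES NOT 1) -> 0
  row 4 [00100]: (((0 XOR 0) OR NOT 1) IMPLIES NOT 0) -> 1
  row 5 [00101]: (((0 XOR 1) OR NOT 1) IMPLIES NOT 1) -> 0
  row 6 [00110]: (((0 XOR 0) OR NOT 1) IMPLIES NOT 0) -> 1
  row 7 [00111]: (((0 XOR 1) OR NOT 1) IMPLIES NOT 1) -> 0
  row 8 [01000]: (((1 XOR 0) OR NOT 0) IMPLIES NOT 0) -> 1
  row 9 [01001]: (((1 XOR 1) OR NOT 0) IMPLIES NOT 1) -> 0
  row 10 [01010]: (((1 XOR 0) OR NOT 0) IMPLIES NOT 0) -> 1
  row 11 [01011]: (((1 XOR 1) OR NOT 0) IMPLIES NOT 1) -> 0
  row 12 [01100]: (((1 XOR 0) OR NOT 1) IMPLIES NOT 0) -> 1
  row 13 [01101]: (((1 XOR 1) OR NOT 1) IMPLIES NOT 1) -> 1
  row 14 [01110]: (((1 XOR 0) OR NOT 1) IMPLIES NOT 0) -> 1
  row 15 [01111]: (((1 XOR 1) OR NOT 1) IMPLIES NOT 1) -> 1
  row 16 [10000]: (((0 XOR 0) OR NOT 0) IMPLIES NOT 0) -> 1
  row 17 [10001]: (((0 XOR 1) OR NOT 0) IMPLIES NOT 1) -> 0
  row 18 [10010]: (((0 XOR 0) OR NOT 0) IMPLIES NOT 0) -> 1
  row 19 [10011]: (((0 XOR 1) OR NOT 0) IMPLIES NOT 1) -> 0
  row 20 [10100]: (((0 XOR 0) OR NOT 1) IMPLIES NOT 0) -> 1
  row 21 [10101]: (((0 XOR 1) OR NOT 1) IMPLIES NOT 1) -> 0
  row 22 [10110]: (((0 XOR 0) OR NOT 1) IMPLIES NOT 0) -> 1
  row 23 [10111]: (((0 XOR 1) OR NOT 1) IMPLIES NOT 1) -> 0
  row 24 [11000]: (((1 XOR 0) OR NOT 0) IMPLIES NOT 0) -> 1
  row 25 [11001]: (((1 XOR 1) OR NOT 0) IMPLIES NOT 1) -> 0
  row 26 [11010]: (((1 XOR 0) OR NOT 0) IMPLIES NOT 0) -> 1
  row 27 [11011]: (((1 XOR 1) OR NOT 0) IMPLIES NOT 1) -> 0
  row 28 [11100]: (((1 XOR 0) OR NOT 1) IMPLIES NOT 0) -> 1
  row 29 [11101]: (((1 XOR 1) OR NOT 1) IMPLIES NOT 1) -> 1
  row 30 [11110]: (((1 XOR 0) OR NOT 1) IMPLIES NOT 0) -> 1
  row 31 [11111]: (((1 XOR 1) OR NOT 1) IMPLIES NOT 1) -> 1
Full result column, 4 rows per line (a,b,c fixed per line; d,e runs 00..11 left to right):
  rows 0-3 [a,b,c=000]: 1010  = hex A
  rows 4-7 [a,b,c=001]: 1010  = hex A
  rows 8-11 [a,b,c=010]: 1010  = hex A
  rows 12-15 [a,b,c=011]: 1111  = hex F
  rows 16-19 [a,b,c=100]: 1010  = hex A
  rows 20-23 [a,b,c=101]: 1010  = hex A
  rows 24-27 [a,b,c=110]: 1010  = hex A
  rows 28-31 [a,b,c=111]: 1111  = hex F
Output column (row 0 .. row 31) = 10101010101011111010101010101111
Output column grouped in 4s = 1010 1010 1010 1111 1010 1010 1010 1111 = 0xAAAFAAAF
Convert to decimal digit by digit (value = value*16 + digit):
  A -> 10
  10*16 + 10 (A) = 170
  170*16 + 10 (A) = 2730
  2730*16 + 15 (F) = 43695
  43695*16 + 10 (A) = 699130
  699130*16 + 10 (A) = 11186090
  11186090*16 + 10 (A) = 178977450
  178977450*16 + 15 (F) = 2863639215
Decimal = 2863639215

2863639215


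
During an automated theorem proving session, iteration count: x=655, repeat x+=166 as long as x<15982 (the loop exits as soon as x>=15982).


Step 1: x goes from 655 toward 15982 by 166; the body runs while x<15982, so iterations = ceil((bound-start)/step)
Step 2: Distance=15327
Step 3: ceil(15327/166)=93

93


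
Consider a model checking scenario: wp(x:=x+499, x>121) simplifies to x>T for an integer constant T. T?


Formula: wp(x:=E, P) = P[E/x] (substitute E for x in postcondition)
Step 1: Postcondition: x>121
Step 2: Substitute x+499 for x: x+499>121
Step 3: Solve for x: x > 121-499 = -378

-378


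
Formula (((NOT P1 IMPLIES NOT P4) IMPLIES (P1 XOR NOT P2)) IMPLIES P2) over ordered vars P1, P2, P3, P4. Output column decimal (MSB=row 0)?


Formula: (((NOT P1 IMPLIES NOT P4) IMPLIES (P1 XOR NOT P2)) IMPLIES P2) over P1, P2, P3, P4 (16 rows)
Evaluate each row (bits = P1,P2,P3,P4, MSB first):
  row 0 [0000]: (((NOT 0 IMPLIES NOT 0) IMPLIES (0 XOR NOT 0)) IMPLIES 0) -> 0
  row 1 [0001]: (((NOT 0 IMPLIES NOT 1) IMPLIES (0 XOR NOT 0)) IMPLIES 0) -> 0
  row 2 [0010]: (((NOT 0 IMPLIES NOT 0) IMPLIES (0 XOR NOT 0)) IMPLIES 0) -> 0
  row 3 [0011]: (((NOT 0 IMPLIES NOT 1) IMPLIES (0 XOR NOT 0)) IMPLIES 0) -> 0
  row 4 [0100]: (((NOT 0 IMPLIES NOT 0) IMPLIES (0 XOR NOT 1)) IMPLIES 1) -> 1
  row 5 [0101]: (((NOT 0 IMPLIES NOT 1) IMPLIES (0 XOR NOT 1)) IMPLIES 1) -> 1
  row 6 [0110]: (((NOT 0 IMPLIES NOT 0) IMPLIES (0 XOR NOT 1)) IMPLIES 1) -> 1
  row 7 [0111]: (((NOT 0 IMPLIES NOT 1) IMPLIES (0 XOR NOT 1)) IMPLIES 1) -> 1
  row 8 [1000]: (((NOT 1 IMPLIES NOT 0) IMPLIES (1 XOR NOT 0)) IMPLIES 0) -> 1
  row 9 [1001]: (((NOT 1 IMPLIES NOT 1) IMPLIES (1 XOR NOT 0)) IMPLIES 0) -> 1
  row 10 [1010]: (((NOT 1 IMPLIES NOT 0) IMPLIES (1 XOR NOT 0)) IMPLIES 0) -> 1
  row 11 [1011]: (((NOT 1 IMPLIES NOT 1) IMPLIES (1 XOR NOT 0)) IMPLIES 0) -> 1
  row 12 [1100]: (((NOT 1 IMPLIES NOT 0) IMPLIES (1 XOR NOT 1)) IMPLIES 1) -> 1
  row 13 [1101]: (((NOT 1 IMPLIES NOT 1) IMPLIES (1 XOR NOT 1)) IMPLIES 1) -> 1
  row 14 [1110]: (((NOT 1 IMPLIES NOT 0) IMPLIES (1 XOR NOT 1)) IMPLIES 1) -> 1
  row 15 [1111]: (((NOT 1 IMPLIES NOT 1) IMPLIES (1 XOR NOT 1)) IMPLIES 1) -> 1
Full result column, 4 rows per line (P1,P2 fixed per line; P3,P4 runs 00..11 left to right):
  rows 0-3 [P1,P2=00]: 0000  = hex 0
  rows 4-7 [P1,P2=01]: 1111  = hex F
  rows 8-11 [P1,P2=10]: 1111  = hex F
  rows 12-15 [P1,P2=11]: 1111  = hex F
Output column (row 0 .. row 15) = 0000111111111111
Output column grouped in 4s = 0000 1111 1111 1111 = 0x0FFF
Convert to decimal digit by digit (value = value*16 + digit):
  0 -> 0
  0*16 + 15 (F) = 15
  15*16 + 15 (F) = 255
  255*16 + 15 (F) = 4095
Decimal = 4095

4095


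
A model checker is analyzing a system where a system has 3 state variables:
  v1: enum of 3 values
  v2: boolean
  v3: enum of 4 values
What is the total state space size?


State space = product of domain sizes of all variables.
Domain sizes:
  v1 (enum of 3 values): 3
  v2 (boolean): 2
  v3 (enum of 4 values): 4
Product = 3 * 2 * 4 = 24

24


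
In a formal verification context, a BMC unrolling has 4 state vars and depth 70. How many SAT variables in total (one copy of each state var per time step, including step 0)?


BMC unrolls to depth k, creating one copy of each state var for steps 0..k.
Step count = 70 + 1 = 71 (steps 0 through 70)
Vars per step = 4
Total = 4 * 71 = 284

284


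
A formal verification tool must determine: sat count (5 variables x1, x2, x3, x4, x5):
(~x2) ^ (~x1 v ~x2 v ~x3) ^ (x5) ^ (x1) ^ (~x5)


CNF with 5 clauses over 5 vars (32 assignments).
An assignment satisfies CNF iff every clause has >=1 true literal.
Check each row (bits = x1,x2,x3,x4,x5; clause T/F shown):
  row 0 [00000]: clauses=TTFFT -> 0
  row 1 [00001]: clauses=TTTFF -> 0
  row 2 [00010]: clauses=TTFFT -> 0
  row 3 [00011]: clauses=TTTFF -> 0
  row 4 [00100]: clauses=TTFFT -> 0
  row 5 [00101]: clauses=TTTFF -> 0
  row 6 [00110]: clauses=TTFFT -> 0
  row 7 [00111]: clauses=TTTFF -> 0
  row 8 [01000]: clauses=FTFFT -> 0
  row 9 [01001]: clauses=FTTFF -> 0
  row 10 [01010]: clauses=FTFFT -> 0
  row 11 [01011]: clauses=FTTFF -> 0
  row 12 [01100]: clauses=FTFFT -> 0
  row 13 [01101]: clauses=FTTFF -> 0
  row 14 [01110]: clauses=FTFFT -> 0
  row 15 [01111]: clauses=FTTFF -> 0
  row 16 [10000]: clauses=TTFTT -> 0
  row 17 [10001]: clauses=TTTTF -> 0
  row 18 [10010]: clauses=TTFTT -> 0
  row 19 [10011]: clauses=TTTTF -> 0
  row 20 [10100]: clauses=TTFTT -> 0
  row 21 [10101]: clauses=TTTTF -> 0
  row 22 [10110]: clauses=TTFTT -> 0
  row 23 [10111]: clauses=TTTTF -> 0
  row 24 [11000]: clauses=FTFTT -> 0
  row 25 [11001]: clauses=FTTTF -> 0
  row 26 [11010]: clauses=FTFTT -> 0
  row 27 [11011]: clauses=FTTTF -> 0
  row 28 [11100]: clauses=FFFTT -> 0
  row 29 [11101]: clauses=FFTTF -> 0
  row 30 [11110]: clauses=FFFTT -> 0
  row 31 [11111]: clauses=FFTTF -> 0
Full result column, 8 rows per line (x1,x2 fixed per line; x3,x4,x5 runs 000..111 left to right):
  rows 0-7 [x1,x2=00]: 00000000  (ones: 0)
  rows 8-15 [x1,x2=01]: 00000000  (ones: 0)
  rows 16-23 [x1,x2=10]: 00000000  (ones: 0)
  rows 24-31 [x1,x2=11]: 00000000  (ones: 0)
Satisfying assignments = 0+0+0+0 = 0

0


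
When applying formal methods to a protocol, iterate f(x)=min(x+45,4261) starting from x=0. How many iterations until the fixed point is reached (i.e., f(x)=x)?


Step 1: x=0, cap=4261, increment=45
Step 2: x grows by 45 each step until capped at 4261; fixed point is x=4261
Step 3: iterations = ceil(4261/45) = 95

95
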